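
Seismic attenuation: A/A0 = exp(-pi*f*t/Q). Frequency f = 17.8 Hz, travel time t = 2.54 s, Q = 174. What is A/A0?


pi*f*t/Q = pi*17.8*2.54/174 = 0.816309
A/A0 = exp(-0.816309) = 0.44206

0.44206


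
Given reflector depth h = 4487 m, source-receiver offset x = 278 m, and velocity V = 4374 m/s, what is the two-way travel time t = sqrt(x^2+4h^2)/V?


x^2 + 4h^2 = 278^2 + 4*4487^2 = 77284 + 80532676 = 80609960
sqrt(80609960) = 8978.305
t = 8978.305 / 4374 = 2.0527 s

2.0527


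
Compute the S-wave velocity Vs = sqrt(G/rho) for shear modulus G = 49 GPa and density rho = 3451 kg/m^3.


Convert G to Pa: G = 49e9 Pa
Compute G/rho = 49e9 / 3451 = 14198782.9615
Vs = sqrt(14198782.9615) = 3768.13 m/s

3768.13


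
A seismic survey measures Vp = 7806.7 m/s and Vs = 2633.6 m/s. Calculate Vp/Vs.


Vp/Vs = 7806.7 / 2633.6
= 2.9643

2.9643


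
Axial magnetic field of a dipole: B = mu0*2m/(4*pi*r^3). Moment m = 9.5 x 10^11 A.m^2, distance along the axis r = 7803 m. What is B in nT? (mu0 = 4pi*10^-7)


m = 9.5 x 10^11 = 950000000000 A.m^2
2m = 1900000000000 A.m^2
r^3 = 7803^3 = 475099770627
B = (4pi*10^-7) * 1900000000000 / (4*pi * 475099770627) * 1e9
= 2387610.416728 / 5970279796495.92 * 1e9
= 399.916 nT

399.916


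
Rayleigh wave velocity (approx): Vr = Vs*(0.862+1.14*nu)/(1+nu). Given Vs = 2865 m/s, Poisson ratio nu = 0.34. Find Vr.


Numerator factor = 0.862 + 1.14*0.34 = 1.2496
Denominator = 1 + 0.34 = 1.34
Vr = 2865 * 1.2496 / 1.34 = 2671.72 m/s

2671.72


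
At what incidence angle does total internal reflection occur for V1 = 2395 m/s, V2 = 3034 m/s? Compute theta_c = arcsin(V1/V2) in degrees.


V1/V2 = 2395/3034 = 0.789387
theta_c = arcsin(0.789387) = 52.1283 degrees

52.1283


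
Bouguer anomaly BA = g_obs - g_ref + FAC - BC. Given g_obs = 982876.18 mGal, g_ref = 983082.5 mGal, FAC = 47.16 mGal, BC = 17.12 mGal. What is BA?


BA = g_obs - g_ref + FAC - BC
= 982876.18 - 983082.5 + 47.16 - 17.12
= -176.28 mGal

-176.28


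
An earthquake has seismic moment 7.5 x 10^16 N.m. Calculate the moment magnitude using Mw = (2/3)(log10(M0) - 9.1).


log10(M0) = log10(7.5 x 10^16) = 16.8751
Mw = 2/3 * (16.8751 - 9.1)
= 2/3 * 7.7751
= 5.18

5.18


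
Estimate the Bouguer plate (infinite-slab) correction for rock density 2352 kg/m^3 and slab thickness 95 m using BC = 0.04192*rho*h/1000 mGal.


BC = 0.04192 * rho * h / 1000
= 0.04192 * 2352 * 95 / 1000
= 9.3666 mGal

9.3666


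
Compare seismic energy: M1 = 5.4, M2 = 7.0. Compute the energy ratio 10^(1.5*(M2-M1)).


M2 - M1 = 7.0 - 5.4 = 1.6
1.5 * 1.6 = 2.4
ratio = 10^2.4 = 251.19

251.19


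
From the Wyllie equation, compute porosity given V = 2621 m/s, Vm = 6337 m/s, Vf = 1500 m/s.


1/V - 1/Vm = 1/2621 - 1/6337 = 0.00022373
1/Vf - 1/Vm = 1/1500 - 1/6337 = 0.00050886
phi = 0.00022373 / 0.00050886 = 0.4397

0.4397


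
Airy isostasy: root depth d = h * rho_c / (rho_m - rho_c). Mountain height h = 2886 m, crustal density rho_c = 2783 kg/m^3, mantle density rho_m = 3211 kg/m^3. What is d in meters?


rho_m - rho_c = 3211 - 2783 = 428
d = 2886 * 2783 / 428
= 8031738 / 428
= 18765.74 m

18765.74


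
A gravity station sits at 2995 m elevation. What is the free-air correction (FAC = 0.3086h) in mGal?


FAC = 0.3086 * h
= 0.3086 * 2995
= 924.257 mGal

924.257


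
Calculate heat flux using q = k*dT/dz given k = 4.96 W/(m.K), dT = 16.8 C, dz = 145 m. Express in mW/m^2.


q = k * dT / dz * 1000
= 4.96 * 16.8 / 145 * 1000
= 0.574676 * 1000
= 574.6759 mW/m^2

574.6759


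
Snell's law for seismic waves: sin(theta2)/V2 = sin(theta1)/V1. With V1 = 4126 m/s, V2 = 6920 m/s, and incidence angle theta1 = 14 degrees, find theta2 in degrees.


sin(theta1) = sin(14 deg) = 0.241922
sin(theta2) = V2/V1 * sin(theta1) = 6920/4126 * 0.241922 = 0.405744
theta2 = arcsin(0.405744) = 23.9378 degrees

23.9378


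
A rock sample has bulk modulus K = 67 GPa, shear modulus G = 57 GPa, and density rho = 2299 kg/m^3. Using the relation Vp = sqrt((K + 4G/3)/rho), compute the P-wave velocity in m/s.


First compute the effective modulus:
K + 4G/3 = 67e9 + 4*57e9/3 = 143000000000.0 Pa
Then divide by density:
143000000000.0 / 2299 = 62200956.9378 Pa/(kg/m^3)
Take the square root:
Vp = sqrt(62200956.9378) = 7886.76 m/s

7886.76


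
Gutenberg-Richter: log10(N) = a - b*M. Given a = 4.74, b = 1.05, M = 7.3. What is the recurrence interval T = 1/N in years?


log10(N) = 4.74 - 1.05*7.3 = -2.925
N = 10^-2.925 = 0.001189
T = 1/N = 1/0.001189 = 841.3951 years

841.3951


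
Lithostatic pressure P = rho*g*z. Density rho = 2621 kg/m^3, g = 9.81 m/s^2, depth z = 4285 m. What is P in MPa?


P = rho * g * z / 1e6
= 2621 * 9.81 * 4285 / 1e6
= 110175962.85 / 1e6
= 110.176 MPa

110.176


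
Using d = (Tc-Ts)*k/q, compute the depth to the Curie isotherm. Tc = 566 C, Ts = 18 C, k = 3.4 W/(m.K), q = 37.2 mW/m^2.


T_Curie - T_surf = 566 - 18 = 548 C
Convert q to W/m^2: 37.2 mW/m^2 = 0.0372 W/m^2
d = 548 * 3.4 / 0.0372 = 50086.02 m

50086.02


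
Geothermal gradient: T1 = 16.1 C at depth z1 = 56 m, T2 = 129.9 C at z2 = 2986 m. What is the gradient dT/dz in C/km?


dT = 129.9 - 16.1 = 113.8 C
dz = 2986 - 56 = 2930 m
gradient = dT/dz * 1000 = 113.8/2930 * 1000 = 38.8396 C/km

38.8396


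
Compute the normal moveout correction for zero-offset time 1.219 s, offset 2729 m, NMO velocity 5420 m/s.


x/Vnmo = 2729/5420 = 0.503506
(x/Vnmo)^2 = 0.253518
t0^2 = 1.485961
sqrt(1.485961 + 0.253518) = 1.318893
dt = 1.318893 - 1.219 = 0.099893

0.099893


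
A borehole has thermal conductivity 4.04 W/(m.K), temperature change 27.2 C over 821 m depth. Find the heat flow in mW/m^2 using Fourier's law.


q = k * dT / dz * 1000
= 4.04 * 27.2 / 821 * 1000
= 0.133847 * 1000
= 133.8465 mW/m^2

133.8465


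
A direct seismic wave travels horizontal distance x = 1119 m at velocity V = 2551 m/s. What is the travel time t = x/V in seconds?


t = x / V
= 1119 / 2551
= 0.4387 s

0.4387


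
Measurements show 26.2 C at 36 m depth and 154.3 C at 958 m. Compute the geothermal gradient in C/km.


dT = 154.3 - 26.2 = 128.1 C
dz = 958 - 36 = 922 m
gradient = dT/dz * 1000 = 128.1/922 * 1000 = 138.9371 C/km

138.9371


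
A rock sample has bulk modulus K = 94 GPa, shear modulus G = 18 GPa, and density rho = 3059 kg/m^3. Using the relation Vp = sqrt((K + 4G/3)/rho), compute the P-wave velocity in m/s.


First compute the effective modulus:
K + 4G/3 = 94e9 + 4*18e9/3 = 118000000000.0 Pa
Then divide by density:
118000000000.0 / 3059 = 38574697.6136 Pa/(kg/m^3)
Take the square root:
Vp = sqrt(38574697.6136) = 6210.85 m/s

6210.85


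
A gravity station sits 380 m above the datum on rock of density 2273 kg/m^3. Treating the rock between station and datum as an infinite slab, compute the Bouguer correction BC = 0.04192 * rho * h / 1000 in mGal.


BC = 0.04192 * rho * h / 1000
= 0.04192 * 2273 * 380 / 1000
= 36.208 mGal

36.208


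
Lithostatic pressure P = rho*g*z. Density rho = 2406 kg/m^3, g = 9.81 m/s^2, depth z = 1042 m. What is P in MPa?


P = rho * g * z / 1e6
= 2406 * 9.81 * 1042 / 1e6
= 24594180.12 / 1e6
= 24.5942 MPa

24.5942


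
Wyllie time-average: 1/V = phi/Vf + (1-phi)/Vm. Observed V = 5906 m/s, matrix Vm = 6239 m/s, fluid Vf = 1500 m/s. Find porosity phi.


1/V - 1/Vm = 1/5906 - 1/6239 = 9.04e-06
1/Vf - 1/Vm = 1/1500 - 1/6239 = 0.00050638
phi = 9.04e-06 / 0.00050638 = 0.0178

0.0178


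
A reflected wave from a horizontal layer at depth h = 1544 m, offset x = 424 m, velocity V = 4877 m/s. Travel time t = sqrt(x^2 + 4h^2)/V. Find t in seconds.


x^2 + 4h^2 = 424^2 + 4*1544^2 = 179776 + 9535744 = 9715520
sqrt(9715520) = 3116.9729
t = 3116.9729 / 4877 = 0.6391 s

0.6391


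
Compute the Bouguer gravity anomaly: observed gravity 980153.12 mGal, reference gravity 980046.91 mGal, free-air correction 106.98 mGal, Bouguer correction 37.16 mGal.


BA = g_obs - g_ref + FAC - BC
= 980153.12 - 980046.91 + 106.98 - 37.16
= 176.03 mGal

176.03


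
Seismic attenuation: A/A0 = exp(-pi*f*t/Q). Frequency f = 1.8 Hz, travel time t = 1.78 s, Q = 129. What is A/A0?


pi*f*t/Q = pi*1.8*1.78/129 = 0.078028
A/A0 = exp(-0.078028) = 0.924938

0.924938


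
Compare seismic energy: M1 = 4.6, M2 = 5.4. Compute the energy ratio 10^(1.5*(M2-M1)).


M2 - M1 = 5.4 - 4.6 = 0.8
1.5 * 0.8 = 1.2
ratio = 10^1.2 = 15.85

15.85


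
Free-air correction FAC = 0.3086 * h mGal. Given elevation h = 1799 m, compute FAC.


FAC = 0.3086 * h
= 0.3086 * 1799
= 555.1714 mGal

555.1714


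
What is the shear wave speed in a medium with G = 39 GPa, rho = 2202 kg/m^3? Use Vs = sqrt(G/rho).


Convert G to Pa: G = 39e9 Pa
Compute G/rho = 39e9 / 2202 = 17711171.6621
Vs = sqrt(17711171.6621) = 4208.46 m/s

4208.46


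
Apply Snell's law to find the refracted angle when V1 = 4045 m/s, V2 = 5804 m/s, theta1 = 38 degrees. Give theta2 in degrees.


sin(theta1) = sin(38 deg) = 0.615661
sin(theta2) = V2/V1 * sin(theta1) = 5804/4045 * 0.615661 = 0.883387
theta2 = arcsin(0.883387) = 62.0536 degrees

62.0536


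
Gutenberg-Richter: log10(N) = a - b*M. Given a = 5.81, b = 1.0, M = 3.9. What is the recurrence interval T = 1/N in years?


log10(N) = 5.81 - 1.0*3.9 = 1.91
N = 10^1.91 = 81.283052
T = 1/N = 1/81.283052 = 0.0123 years

0.0123


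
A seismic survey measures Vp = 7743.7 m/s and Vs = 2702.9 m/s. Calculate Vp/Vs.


Vp/Vs = 7743.7 / 2702.9
= 2.865

2.865


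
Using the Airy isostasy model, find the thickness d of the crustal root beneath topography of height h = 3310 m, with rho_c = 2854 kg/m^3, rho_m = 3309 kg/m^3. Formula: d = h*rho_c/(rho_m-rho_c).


rho_m - rho_c = 3309 - 2854 = 455
d = 3310 * 2854 / 455
= 9446740 / 455
= 20762.07 m

20762.07


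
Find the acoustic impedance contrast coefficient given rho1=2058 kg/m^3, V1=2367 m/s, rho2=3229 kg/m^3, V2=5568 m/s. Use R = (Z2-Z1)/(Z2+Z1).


Z1 = 2058 * 2367 = 4871286
Z2 = 3229 * 5568 = 17979072
R = (17979072 - 4871286) / (17979072 + 4871286) = 13107786 / 22850358 = 0.5736

0.5736


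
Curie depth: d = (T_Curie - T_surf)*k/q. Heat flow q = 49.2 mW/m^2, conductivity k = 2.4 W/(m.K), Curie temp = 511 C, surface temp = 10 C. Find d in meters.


T_Curie - T_surf = 511 - 10 = 501 C
Convert q to W/m^2: 49.2 mW/m^2 = 0.0492 W/m^2
d = 501 * 2.4 / 0.0492 = 24439.02 m

24439.02


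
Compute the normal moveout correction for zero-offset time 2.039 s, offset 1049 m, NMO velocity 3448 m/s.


x/Vnmo = 1049/3448 = 0.304234
(x/Vnmo)^2 = 0.092559
t0^2 = 4.157521
sqrt(4.157521 + 0.092559) = 2.061572
dt = 2.061572 - 2.039 = 0.022572

0.022572


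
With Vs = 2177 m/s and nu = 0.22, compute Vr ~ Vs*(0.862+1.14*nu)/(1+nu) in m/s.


Numerator factor = 0.862 + 1.14*0.22 = 1.1128
Denominator = 1 + 0.22 = 1.22
Vr = 2177 * 1.1128 / 1.22 = 1985.71 m/s

1985.71


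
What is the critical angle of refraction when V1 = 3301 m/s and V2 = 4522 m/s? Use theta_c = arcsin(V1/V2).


V1/V2 = 3301/4522 = 0.729987
theta_c = arcsin(0.729987) = 46.8853 degrees

46.8853


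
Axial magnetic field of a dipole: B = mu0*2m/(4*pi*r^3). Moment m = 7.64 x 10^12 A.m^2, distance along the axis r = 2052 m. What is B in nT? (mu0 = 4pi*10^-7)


m = 7.64 x 10^12 = 7640000000000 A.m^2
2m = 15280000000000 A.m^2
r^3 = 2052^3 = 8640364608
B = (4pi*10^-7) * 15280000000000 / (4*pi * 8640364608) * 1e9
= 19201414.298741 / 108578023907.32 * 1e9
= 176844.389 nT

176844.389


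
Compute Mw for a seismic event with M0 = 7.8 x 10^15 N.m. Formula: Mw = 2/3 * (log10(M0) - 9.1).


log10(M0) = log10(7.8 x 10^15) = 15.8921
Mw = 2/3 * (15.8921 - 9.1)
= 2/3 * 6.7921
= 4.53

4.53


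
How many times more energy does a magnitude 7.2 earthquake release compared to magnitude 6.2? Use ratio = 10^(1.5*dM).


M2 - M1 = 7.2 - 6.2 = 1.0
1.5 * 1.0 = 1.5
ratio = 10^1.5 = 31.62

31.62


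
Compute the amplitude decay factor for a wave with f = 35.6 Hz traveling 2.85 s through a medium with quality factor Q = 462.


pi*f*t/Q = pi*35.6*2.85/462 = 0.689926
A/A0 = exp(-0.689926) = 0.501613

0.501613


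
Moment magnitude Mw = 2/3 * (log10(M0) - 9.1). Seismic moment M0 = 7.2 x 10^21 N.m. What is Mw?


log10(M0) = log10(7.2 x 10^21) = 21.8573
Mw = 2/3 * (21.8573 - 9.1)
= 2/3 * 12.7573
= 8.5

8.5


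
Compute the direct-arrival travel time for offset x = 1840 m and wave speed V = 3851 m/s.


t = x / V
= 1840 / 3851
= 0.4778 s

0.4778


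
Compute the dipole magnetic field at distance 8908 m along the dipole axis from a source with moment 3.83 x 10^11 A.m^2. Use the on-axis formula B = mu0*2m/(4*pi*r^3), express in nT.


m = 3.83 x 10^11 = 383000000000 A.m^2
2m = 766000000000 A.m^2
r^3 = 8908^3 = 706871749312
B = (4pi*10^-7) * 766000000000 / (4*pi * 706871749312) * 1e9
= 962583.98906 / 8882812378674.98 * 1e9
= 108.3648 nT

108.3648


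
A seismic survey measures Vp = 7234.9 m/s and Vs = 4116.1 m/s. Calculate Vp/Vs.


Vp/Vs = 7234.9 / 4116.1
= 1.7577

1.7577


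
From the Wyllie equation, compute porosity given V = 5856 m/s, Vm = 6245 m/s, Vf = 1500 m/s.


1/V - 1/Vm = 1/5856 - 1/6245 = 1.064e-05
1/Vf - 1/Vm = 1/1500 - 1/6245 = 0.00050654
phi = 1.064e-05 / 0.00050654 = 0.021

0.021


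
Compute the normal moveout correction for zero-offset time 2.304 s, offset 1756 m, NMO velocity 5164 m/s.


x/Vnmo = 1756/5164 = 0.340046
(x/Vnmo)^2 = 0.115632
t0^2 = 5.308416
sqrt(5.308416 + 0.115632) = 2.328958
dt = 2.328958 - 2.304 = 0.024958

0.024958


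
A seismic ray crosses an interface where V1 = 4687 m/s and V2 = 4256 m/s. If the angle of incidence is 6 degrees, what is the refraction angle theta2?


sin(theta1) = sin(6 deg) = 0.104528
sin(theta2) = V2/V1 * sin(theta1) = 4256/4687 * 0.104528 = 0.094916
theta2 = arcsin(0.094916) = 5.4465 degrees

5.4465


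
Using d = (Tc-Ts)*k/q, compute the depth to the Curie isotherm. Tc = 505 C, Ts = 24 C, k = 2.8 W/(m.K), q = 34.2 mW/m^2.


T_Curie - T_surf = 505 - 24 = 481 C
Convert q to W/m^2: 34.2 mW/m^2 = 0.0342 W/m^2
d = 481 * 2.8 / 0.0342 = 39380.12 m

39380.12


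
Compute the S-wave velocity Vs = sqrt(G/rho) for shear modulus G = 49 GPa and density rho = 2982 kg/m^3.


Convert G to Pa: G = 49e9 Pa
Compute G/rho = 49e9 / 2982 = 16431924.8826
Vs = sqrt(16431924.8826) = 4053.63 m/s

4053.63


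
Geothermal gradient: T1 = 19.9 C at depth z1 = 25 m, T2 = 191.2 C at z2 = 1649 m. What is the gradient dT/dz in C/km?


dT = 191.2 - 19.9 = 171.3 C
dz = 1649 - 25 = 1624 m
gradient = dT/dz * 1000 = 171.3/1624 * 1000 = 105.4803 C/km

105.4803


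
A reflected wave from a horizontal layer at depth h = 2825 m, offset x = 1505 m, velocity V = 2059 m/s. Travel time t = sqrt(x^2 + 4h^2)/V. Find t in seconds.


x^2 + 4h^2 = 1505^2 + 4*2825^2 = 2265025 + 31922500 = 34187525
sqrt(34187525) = 5847.0099
t = 5847.0099 / 2059 = 2.8397 s

2.8397


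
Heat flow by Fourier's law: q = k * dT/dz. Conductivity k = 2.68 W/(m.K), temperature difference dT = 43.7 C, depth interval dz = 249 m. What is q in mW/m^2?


q = k * dT / dz * 1000
= 2.68 * 43.7 / 249 * 1000
= 0.470345 * 1000
= 470.3454 mW/m^2

470.3454


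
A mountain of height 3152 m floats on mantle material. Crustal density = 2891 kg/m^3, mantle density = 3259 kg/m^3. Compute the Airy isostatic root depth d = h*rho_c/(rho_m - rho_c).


rho_m - rho_c = 3259 - 2891 = 368
d = 3152 * 2891 / 368
= 9112432 / 368
= 24762.04 m

24762.04


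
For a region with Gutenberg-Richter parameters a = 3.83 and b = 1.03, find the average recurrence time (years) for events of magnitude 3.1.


log10(N) = 3.83 - 1.03*3.1 = 0.637
N = 10^0.637 = 4.335109
T = 1/N = 1/4.335109 = 0.2307 years

0.2307


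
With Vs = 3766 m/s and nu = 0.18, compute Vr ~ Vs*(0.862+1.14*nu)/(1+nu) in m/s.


Numerator factor = 0.862 + 1.14*0.18 = 1.0672
Denominator = 1 + 0.18 = 1.18
Vr = 3766 * 1.0672 / 1.18 = 3406.0 m/s

3406.0


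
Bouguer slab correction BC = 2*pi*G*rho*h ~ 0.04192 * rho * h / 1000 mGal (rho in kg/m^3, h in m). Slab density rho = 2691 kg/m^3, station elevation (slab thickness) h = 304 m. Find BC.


BC = 0.04192 * rho * h / 1000
= 0.04192 * 2691 * 304 / 1000
= 34.2932 mGal

34.2932


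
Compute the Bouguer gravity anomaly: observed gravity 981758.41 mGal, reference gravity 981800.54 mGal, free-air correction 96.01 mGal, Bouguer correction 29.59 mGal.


BA = g_obs - g_ref + FAC - BC
= 981758.41 - 981800.54 + 96.01 - 29.59
= 24.29 mGal

24.29


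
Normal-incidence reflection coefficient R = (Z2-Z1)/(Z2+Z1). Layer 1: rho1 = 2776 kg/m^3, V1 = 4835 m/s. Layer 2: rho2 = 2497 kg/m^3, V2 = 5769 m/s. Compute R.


Z1 = 2776 * 4835 = 13421960
Z2 = 2497 * 5769 = 14405193
R = (14405193 - 13421960) / (14405193 + 13421960) = 983233 / 27827153 = 0.0353

0.0353


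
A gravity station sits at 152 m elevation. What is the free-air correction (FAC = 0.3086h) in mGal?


FAC = 0.3086 * h
= 0.3086 * 152
= 46.9072 mGal

46.9072


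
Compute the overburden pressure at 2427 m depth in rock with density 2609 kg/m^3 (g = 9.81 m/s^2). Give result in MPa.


P = rho * g * z / 1e6
= 2609 * 9.81 * 2427 / 1e6
= 62117341.83 / 1e6
= 62.1173 MPa

62.1173


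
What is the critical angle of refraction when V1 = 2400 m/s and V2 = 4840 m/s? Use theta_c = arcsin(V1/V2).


V1/V2 = 2400/4840 = 0.495868
theta_c = arcsin(0.495868) = 29.727 degrees

29.727


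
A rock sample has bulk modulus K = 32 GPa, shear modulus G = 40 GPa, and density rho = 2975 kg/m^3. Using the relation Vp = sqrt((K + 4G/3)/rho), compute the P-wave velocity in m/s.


First compute the effective modulus:
K + 4G/3 = 32e9 + 4*40e9/3 = 85333333333.33 Pa
Then divide by density:
85333333333.33 / 2975 = 28683473.3894 Pa/(kg/m^3)
Take the square root:
Vp = sqrt(28683473.3894) = 5355.7 m/s

5355.7


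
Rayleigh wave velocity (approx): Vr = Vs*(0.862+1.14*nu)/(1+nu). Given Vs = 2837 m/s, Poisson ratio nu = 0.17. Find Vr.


Numerator factor = 0.862 + 1.14*0.17 = 1.0558
Denominator = 1 + 0.17 = 1.17
Vr = 2837 * 1.0558 / 1.17 = 2560.09 m/s

2560.09


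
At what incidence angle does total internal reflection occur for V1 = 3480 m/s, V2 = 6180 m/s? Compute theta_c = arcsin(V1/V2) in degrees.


V1/V2 = 3480/6180 = 0.563107
theta_c = arcsin(0.563107) = 34.2709 degrees

34.2709


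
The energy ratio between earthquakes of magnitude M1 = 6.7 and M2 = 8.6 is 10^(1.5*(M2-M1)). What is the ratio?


M2 - M1 = 8.6 - 6.7 = 1.9
1.5 * 1.9 = 2.85
ratio = 10^2.85 = 707.95

707.95


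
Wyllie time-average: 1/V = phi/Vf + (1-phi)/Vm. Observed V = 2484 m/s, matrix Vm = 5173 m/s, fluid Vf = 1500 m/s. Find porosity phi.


1/V - 1/Vm = 1/2484 - 1/5173 = 0.00020927
1/Vf - 1/Vm = 1/1500 - 1/5173 = 0.00047336
phi = 0.00020927 / 0.00047336 = 0.4421

0.4421


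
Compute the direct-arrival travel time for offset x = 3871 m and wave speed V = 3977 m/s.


t = x / V
= 3871 / 3977
= 0.9733 s

0.9733


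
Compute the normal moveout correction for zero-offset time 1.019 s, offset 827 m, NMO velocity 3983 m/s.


x/Vnmo = 827/3983 = 0.207632
(x/Vnmo)^2 = 0.043111
t0^2 = 1.038361
sqrt(1.038361 + 0.043111) = 1.039939
dt = 1.039939 - 1.019 = 0.020939

0.020939


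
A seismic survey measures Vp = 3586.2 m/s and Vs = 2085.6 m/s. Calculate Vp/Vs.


Vp/Vs = 3586.2 / 2085.6
= 1.7195

1.7195


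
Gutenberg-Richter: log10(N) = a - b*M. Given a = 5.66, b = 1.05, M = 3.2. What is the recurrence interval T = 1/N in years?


log10(N) = 5.66 - 1.05*3.2 = 2.3
N = 10^2.3 = 199.526231
T = 1/N = 1/199.526231 = 0.005 years

0.005


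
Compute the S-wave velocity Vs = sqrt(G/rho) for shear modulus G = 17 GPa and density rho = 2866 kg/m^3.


Convert G to Pa: G = 17e9 Pa
Compute G/rho = 17e9 / 2866 = 5931612.0028
Vs = sqrt(5931612.0028) = 2435.49 m/s

2435.49


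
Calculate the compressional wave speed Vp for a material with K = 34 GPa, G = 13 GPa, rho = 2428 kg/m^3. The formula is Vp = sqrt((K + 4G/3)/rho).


First compute the effective modulus:
K + 4G/3 = 34e9 + 4*13e9/3 = 51333333333.33 Pa
Then divide by density:
51333333333.33 / 2428 = 21142229.5442 Pa/(kg/m^3)
Take the square root:
Vp = sqrt(21142229.5442) = 4598.07 m/s

4598.07


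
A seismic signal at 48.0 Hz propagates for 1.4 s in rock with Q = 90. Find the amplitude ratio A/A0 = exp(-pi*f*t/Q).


pi*f*t/Q = pi*48.0*1.4/90 = 2.345723
A/A0 = exp(-2.345723) = 0.095778

0.095778


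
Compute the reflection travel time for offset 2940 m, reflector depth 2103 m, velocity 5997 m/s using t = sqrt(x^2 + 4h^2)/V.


x^2 + 4h^2 = 2940^2 + 4*2103^2 = 8643600 + 17690436 = 26334036
sqrt(26334036) = 5131.6699
t = 5131.6699 / 5997 = 0.8557 s

0.8557


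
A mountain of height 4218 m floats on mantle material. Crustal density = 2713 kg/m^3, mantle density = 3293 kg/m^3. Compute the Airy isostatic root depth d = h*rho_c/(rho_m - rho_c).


rho_m - rho_c = 3293 - 2713 = 580
d = 4218 * 2713 / 580
= 11443434 / 580
= 19730.06 m

19730.06


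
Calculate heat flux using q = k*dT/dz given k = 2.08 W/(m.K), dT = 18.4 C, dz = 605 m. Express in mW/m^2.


q = k * dT / dz * 1000
= 2.08 * 18.4 / 605 * 1000
= 0.06326 * 1000
= 63.2595 mW/m^2

63.2595


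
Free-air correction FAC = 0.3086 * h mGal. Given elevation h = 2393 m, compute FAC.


FAC = 0.3086 * h
= 0.3086 * 2393
= 738.4798 mGal

738.4798


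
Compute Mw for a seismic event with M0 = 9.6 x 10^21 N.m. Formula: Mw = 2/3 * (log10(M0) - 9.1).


log10(M0) = log10(9.6 x 10^21) = 21.9823
Mw = 2/3 * (21.9823 - 9.1)
= 2/3 * 12.8823
= 8.59

8.59


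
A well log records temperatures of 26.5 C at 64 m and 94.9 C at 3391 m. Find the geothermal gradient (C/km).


dT = 94.9 - 26.5 = 68.4 C
dz = 3391 - 64 = 3327 m
gradient = dT/dz * 1000 = 68.4/3327 * 1000 = 20.5591 C/km

20.5591


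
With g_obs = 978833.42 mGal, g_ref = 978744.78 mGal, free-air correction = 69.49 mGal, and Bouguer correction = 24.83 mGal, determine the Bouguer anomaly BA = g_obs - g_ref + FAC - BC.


BA = g_obs - g_ref + FAC - BC
= 978833.42 - 978744.78 + 69.49 - 24.83
= 133.3 mGal

133.3


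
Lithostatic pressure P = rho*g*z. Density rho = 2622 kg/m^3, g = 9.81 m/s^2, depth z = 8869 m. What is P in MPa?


P = rho * g * z / 1e6
= 2622 * 9.81 * 8869 / 1e6
= 228126821.58 / 1e6
= 228.1268 MPa

228.1268


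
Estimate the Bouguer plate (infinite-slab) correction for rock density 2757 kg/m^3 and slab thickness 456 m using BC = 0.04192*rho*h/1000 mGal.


BC = 0.04192 * rho * h / 1000
= 0.04192 * 2757 * 456 / 1000
= 52.7015 mGal

52.7015


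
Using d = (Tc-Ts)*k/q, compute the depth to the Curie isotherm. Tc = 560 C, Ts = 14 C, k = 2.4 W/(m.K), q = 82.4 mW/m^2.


T_Curie - T_surf = 560 - 14 = 546 C
Convert q to W/m^2: 82.4 mW/m^2 = 0.0824 W/m^2
d = 546 * 2.4 / 0.0824 = 15902.91 m

15902.91


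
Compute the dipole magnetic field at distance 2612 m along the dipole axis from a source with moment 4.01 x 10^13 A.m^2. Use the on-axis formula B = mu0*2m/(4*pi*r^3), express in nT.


m = 4.01 x 10^13 = 40100000000000 A.m^2
2m = 80200000000000 A.m^2
r^3 = 2612^3 = 17820484928
B = (4pi*10^-7) * 80200000000000 / (4*pi * 17820484928) * 1e9
= 100782292.327161 / 223938818132.85 * 1e9
= 450043.8699 nT

450043.8699


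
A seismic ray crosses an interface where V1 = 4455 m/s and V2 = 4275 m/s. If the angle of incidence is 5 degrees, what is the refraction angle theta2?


sin(theta1) = sin(5 deg) = 0.087156
sin(theta2) = V2/V1 * sin(theta1) = 4275/4455 * 0.087156 = 0.083634
theta2 = arcsin(0.083634) = 4.7975 degrees

4.7975


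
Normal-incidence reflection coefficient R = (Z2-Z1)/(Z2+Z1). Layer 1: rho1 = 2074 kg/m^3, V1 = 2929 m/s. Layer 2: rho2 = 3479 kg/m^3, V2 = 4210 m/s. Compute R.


Z1 = 2074 * 2929 = 6074746
Z2 = 3479 * 4210 = 14646590
R = (14646590 - 6074746) / (14646590 + 6074746) = 8571844 / 20721336 = 0.4137

0.4137


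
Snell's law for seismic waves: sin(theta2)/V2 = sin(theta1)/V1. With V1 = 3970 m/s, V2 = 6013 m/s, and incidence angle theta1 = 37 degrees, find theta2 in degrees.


sin(theta1) = sin(37 deg) = 0.601815
sin(theta2) = V2/V1 * sin(theta1) = 6013/3970 * 0.601815 = 0.911515
theta2 = arcsin(0.911515) = 65.7155 degrees

65.7155


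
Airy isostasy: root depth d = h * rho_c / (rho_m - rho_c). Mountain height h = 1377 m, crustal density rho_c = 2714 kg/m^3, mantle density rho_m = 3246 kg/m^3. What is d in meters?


rho_m - rho_c = 3246 - 2714 = 532
d = 1377 * 2714 / 532
= 3737178 / 532
= 7024.77 m

7024.77


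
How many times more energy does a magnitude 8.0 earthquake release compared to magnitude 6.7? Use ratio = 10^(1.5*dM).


M2 - M1 = 8.0 - 6.7 = 1.3
1.5 * 1.3 = 1.95
ratio = 10^1.95 = 89.13

89.13


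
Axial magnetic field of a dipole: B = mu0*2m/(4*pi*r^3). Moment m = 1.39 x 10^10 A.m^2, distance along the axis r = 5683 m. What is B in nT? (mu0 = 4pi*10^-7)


m = 1.39 x 10^10 = 13900000000 A.m^2
2m = 27800000000 A.m^2
r^3 = 5683^3 = 183540946987
B = (4pi*10^-7) * 27800000000 / (4*pi * 183540946987) * 1e9
= 34934.510308 / 2306443562749.09 * 1e9
= 15.1465 nT

15.1465


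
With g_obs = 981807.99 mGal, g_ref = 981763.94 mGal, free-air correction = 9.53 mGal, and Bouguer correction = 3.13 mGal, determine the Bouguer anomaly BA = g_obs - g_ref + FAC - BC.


BA = g_obs - g_ref + FAC - BC
= 981807.99 - 981763.94 + 9.53 - 3.13
= 50.45 mGal

50.45


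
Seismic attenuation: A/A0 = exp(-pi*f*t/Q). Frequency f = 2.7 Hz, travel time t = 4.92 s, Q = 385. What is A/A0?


pi*f*t/Q = pi*2.7*4.92/385 = 0.108397
A/A0 = exp(-0.108397) = 0.897271

0.897271


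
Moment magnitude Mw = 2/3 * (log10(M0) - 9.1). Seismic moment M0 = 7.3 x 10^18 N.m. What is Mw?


log10(M0) = log10(7.3 x 10^18) = 18.8633
Mw = 2/3 * (18.8633 - 9.1)
= 2/3 * 9.7633
= 6.51

6.51


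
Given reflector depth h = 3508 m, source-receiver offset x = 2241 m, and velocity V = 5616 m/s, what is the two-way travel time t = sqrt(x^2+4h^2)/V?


x^2 + 4h^2 = 2241^2 + 4*3508^2 = 5022081 + 49224256 = 54246337
sqrt(54246337) = 7365.2113
t = 7365.2113 / 5616 = 1.3115 s

1.3115


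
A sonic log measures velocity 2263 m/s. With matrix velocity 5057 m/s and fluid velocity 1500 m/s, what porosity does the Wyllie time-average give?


1/V - 1/Vm = 1/2263 - 1/5057 = 0.00024415
1/Vf - 1/Vm = 1/1500 - 1/5057 = 0.00046892
phi = 0.00024415 / 0.00046892 = 0.5207

0.5207


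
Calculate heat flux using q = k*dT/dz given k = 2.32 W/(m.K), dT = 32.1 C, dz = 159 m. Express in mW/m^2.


q = k * dT / dz * 1000
= 2.32 * 32.1 / 159 * 1000
= 0.468377 * 1000
= 468.3774 mW/m^2

468.3774


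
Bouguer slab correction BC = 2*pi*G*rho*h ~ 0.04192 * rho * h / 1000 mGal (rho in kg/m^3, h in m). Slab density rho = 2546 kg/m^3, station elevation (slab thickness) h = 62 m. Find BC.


BC = 0.04192 * rho * h / 1000
= 0.04192 * 2546 * 62 / 1000
= 6.6172 mGal

6.6172


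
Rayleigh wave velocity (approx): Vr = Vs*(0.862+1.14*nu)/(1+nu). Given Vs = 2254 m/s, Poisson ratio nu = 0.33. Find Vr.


Numerator factor = 0.862 + 1.14*0.33 = 1.2382
Denominator = 1 + 0.33 = 1.33
Vr = 2254 * 1.2382 / 1.33 = 2098.42 m/s

2098.42


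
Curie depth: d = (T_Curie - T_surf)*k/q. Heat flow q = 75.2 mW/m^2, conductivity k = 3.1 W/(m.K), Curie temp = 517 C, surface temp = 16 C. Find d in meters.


T_Curie - T_surf = 517 - 16 = 501 C
Convert q to W/m^2: 75.2 mW/m^2 = 0.0752 W/m^2
d = 501 * 3.1 / 0.0752 = 20652.93 m

20652.93


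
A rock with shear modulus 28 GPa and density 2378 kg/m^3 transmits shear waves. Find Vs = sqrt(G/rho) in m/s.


Convert G to Pa: G = 28e9 Pa
Compute G/rho = 28e9 / 2378 = 11774600.5046
Vs = sqrt(11774600.5046) = 3431.41 m/s

3431.41


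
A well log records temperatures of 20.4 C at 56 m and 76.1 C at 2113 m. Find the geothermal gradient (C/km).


dT = 76.1 - 20.4 = 55.7 C
dz = 2113 - 56 = 2057 m
gradient = dT/dz * 1000 = 55.7/2057 * 1000 = 27.0783 C/km

27.0783


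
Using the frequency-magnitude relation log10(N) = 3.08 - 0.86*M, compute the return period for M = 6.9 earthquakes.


log10(N) = 3.08 - 0.86*6.9 = -2.854
N = 10^-2.854 = 0.0014
T = 1/N = 1/0.0014 = 714.4963 years

714.4963


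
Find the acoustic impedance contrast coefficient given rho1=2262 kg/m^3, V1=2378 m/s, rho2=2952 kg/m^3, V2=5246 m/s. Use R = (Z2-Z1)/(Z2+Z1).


Z1 = 2262 * 2378 = 5379036
Z2 = 2952 * 5246 = 15486192
R = (15486192 - 5379036) / (15486192 + 5379036) = 10107156 / 20865228 = 0.4844

0.4844


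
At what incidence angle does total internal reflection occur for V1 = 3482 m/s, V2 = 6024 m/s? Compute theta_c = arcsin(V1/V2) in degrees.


V1/V2 = 3482/6024 = 0.578021
theta_c = arcsin(0.578021) = 35.3115 degrees

35.3115


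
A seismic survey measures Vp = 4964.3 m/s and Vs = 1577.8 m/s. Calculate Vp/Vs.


Vp/Vs = 4964.3 / 1577.8
= 3.1463

3.1463


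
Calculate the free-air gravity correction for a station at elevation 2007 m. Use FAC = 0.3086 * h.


FAC = 0.3086 * h
= 0.3086 * 2007
= 619.3602 mGal

619.3602


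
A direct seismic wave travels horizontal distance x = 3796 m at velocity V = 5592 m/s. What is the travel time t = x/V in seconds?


t = x / V
= 3796 / 5592
= 0.6788 s

0.6788


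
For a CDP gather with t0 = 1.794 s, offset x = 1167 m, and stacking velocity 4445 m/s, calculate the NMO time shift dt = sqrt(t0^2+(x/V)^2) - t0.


x/Vnmo = 1167/4445 = 0.262542
(x/Vnmo)^2 = 0.068928
t0^2 = 3.218436
sqrt(3.218436 + 0.068928) = 1.813109
dt = 1.813109 - 1.794 = 0.019109

0.019109


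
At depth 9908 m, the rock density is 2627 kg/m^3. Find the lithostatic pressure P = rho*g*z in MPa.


P = rho * g * z / 1e6
= 2627 * 9.81 * 9908 / 1e6
= 255337779.96 / 1e6
= 255.3378 MPa

255.3378


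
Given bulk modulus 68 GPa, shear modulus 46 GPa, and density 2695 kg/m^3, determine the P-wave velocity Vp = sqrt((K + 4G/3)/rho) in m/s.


First compute the effective modulus:
K + 4G/3 = 68e9 + 4*46e9/3 = 129333333333.33 Pa
Then divide by density:
129333333333.33 / 2695 = 47990105.133 Pa/(kg/m^3)
Take the square root:
Vp = sqrt(47990105.133) = 6927.49 m/s

6927.49


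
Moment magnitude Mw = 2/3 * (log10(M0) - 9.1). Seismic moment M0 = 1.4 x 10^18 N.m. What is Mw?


log10(M0) = log10(1.4 x 10^18) = 18.1461
Mw = 2/3 * (18.1461 - 9.1)
= 2/3 * 9.0461
= 6.03

6.03


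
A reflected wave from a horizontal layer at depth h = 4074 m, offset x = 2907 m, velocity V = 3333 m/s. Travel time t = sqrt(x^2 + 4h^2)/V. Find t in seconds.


x^2 + 4h^2 = 2907^2 + 4*4074^2 = 8450649 + 66389904 = 74840553
sqrt(74840553) = 8651.0435
t = 8651.0435 / 3333 = 2.5956 s

2.5956


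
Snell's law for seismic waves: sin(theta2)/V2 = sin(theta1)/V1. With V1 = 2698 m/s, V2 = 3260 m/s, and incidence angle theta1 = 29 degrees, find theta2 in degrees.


sin(theta1) = sin(29 deg) = 0.48481
sin(theta2) = V2/V1 * sin(theta1) = 3260/2698 * 0.48481 = 0.585797
theta2 = arcsin(0.585797) = 35.8593 degrees

35.8593


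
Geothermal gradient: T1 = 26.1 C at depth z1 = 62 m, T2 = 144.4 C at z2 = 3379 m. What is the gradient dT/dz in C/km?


dT = 144.4 - 26.1 = 118.3 C
dz = 3379 - 62 = 3317 m
gradient = dT/dz * 1000 = 118.3/3317 * 1000 = 35.6648 C/km

35.6648


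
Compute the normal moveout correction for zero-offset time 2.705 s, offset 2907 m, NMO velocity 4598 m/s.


x/Vnmo = 2907/4598 = 0.632231
(x/Vnmo)^2 = 0.399717
t0^2 = 7.317025
sqrt(7.317025 + 0.399717) = 2.777902
dt = 2.777902 - 2.705 = 0.072902

0.072902


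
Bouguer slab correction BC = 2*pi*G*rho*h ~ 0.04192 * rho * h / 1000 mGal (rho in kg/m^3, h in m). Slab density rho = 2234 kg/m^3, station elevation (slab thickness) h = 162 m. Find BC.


BC = 0.04192 * rho * h / 1000
= 0.04192 * 2234 * 162 / 1000
= 15.1712 mGal

15.1712


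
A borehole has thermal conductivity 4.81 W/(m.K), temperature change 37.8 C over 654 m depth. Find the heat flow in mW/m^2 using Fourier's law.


q = k * dT / dz * 1000
= 4.81 * 37.8 / 654 * 1000
= 0.278009 * 1000
= 278.0092 mW/m^2

278.0092


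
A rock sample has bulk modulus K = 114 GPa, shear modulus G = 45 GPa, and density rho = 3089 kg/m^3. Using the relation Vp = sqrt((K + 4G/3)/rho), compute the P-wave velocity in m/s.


First compute the effective modulus:
K + 4G/3 = 114e9 + 4*45e9/3 = 174000000000.0 Pa
Then divide by density:
174000000000.0 / 3089 = 56328909.032 Pa/(kg/m^3)
Take the square root:
Vp = sqrt(56328909.032) = 7505.26 m/s

7505.26


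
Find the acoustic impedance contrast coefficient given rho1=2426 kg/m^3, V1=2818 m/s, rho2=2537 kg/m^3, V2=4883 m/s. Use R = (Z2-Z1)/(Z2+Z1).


Z1 = 2426 * 2818 = 6836468
Z2 = 2537 * 4883 = 12388171
R = (12388171 - 6836468) / (12388171 + 6836468) = 5551703 / 19224639 = 0.2888

0.2888


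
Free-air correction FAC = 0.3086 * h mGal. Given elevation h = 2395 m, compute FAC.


FAC = 0.3086 * h
= 0.3086 * 2395
= 739.097 mGal

739.097


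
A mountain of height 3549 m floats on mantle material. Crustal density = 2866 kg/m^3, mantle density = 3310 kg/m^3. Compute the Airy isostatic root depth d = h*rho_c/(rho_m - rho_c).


rho_m - rho_c = 3310 - 2866 = 444
d = 3549 * 2866 / 444
= 10171434 / 444
= 22908.64 m

22908.64


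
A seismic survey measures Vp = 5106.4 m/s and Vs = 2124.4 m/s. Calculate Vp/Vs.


Vp/Vs = 5106.4 / 2124.4
= 2.4037

2.4037


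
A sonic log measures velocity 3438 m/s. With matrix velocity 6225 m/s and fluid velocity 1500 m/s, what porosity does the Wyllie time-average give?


1/V - 1/Vm = 1/3438 - 1/6225 = 0.00013022
1/Vf - 1/Vm = 1/1500 - 1/6225 = 0.00050602
phi = 0.00013022 / 0.00050602 = 0.2573

0.2573


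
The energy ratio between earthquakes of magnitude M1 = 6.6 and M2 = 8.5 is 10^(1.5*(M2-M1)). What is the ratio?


M2 - M1 = 8.5 - 6.6 = 1.9
1.5 * 1.9 = 2.85
ratio = 10^2.85 = 707.95

707.95


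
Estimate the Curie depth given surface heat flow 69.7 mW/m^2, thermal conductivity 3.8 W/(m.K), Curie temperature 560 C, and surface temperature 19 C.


T_Curie - T_surf = 560 - 19 = 541 C
Convert q to W/m^2: 69.7 mW/m^2 = 0.0697 W/m^2
d = 541 * 3.8 / 0.0697 = 29494.98 m

29494.98


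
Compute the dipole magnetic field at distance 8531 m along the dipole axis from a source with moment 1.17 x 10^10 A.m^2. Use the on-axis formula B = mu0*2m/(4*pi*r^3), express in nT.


m = 1.17 x 10^10 = 11700000000 A.m^2
2m = 23400000000 A.m^2
r^3 = 8531^3 = 620868785291
B = (4pi*10^-7) * 23400000000 / (4*pi * 620868785291) * 1e9
= 29405.307238 / 7802067258853.7 * 1e9
= 3.7689 nT

3.7689


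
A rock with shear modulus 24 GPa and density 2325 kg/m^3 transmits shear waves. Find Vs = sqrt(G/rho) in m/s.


Convert G to Pa: G = 24e9 Pa
Compute G/rho = 24e9 / 2325 = 10322580.6452
Vs = sqrt(10322580.6452) = 3212.88 m/s

3212.88


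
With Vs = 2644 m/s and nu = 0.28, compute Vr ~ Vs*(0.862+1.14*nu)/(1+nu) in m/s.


Numerator factor = 0.862 + 1.14*0.28 = 1.1812
Denominator = 1 + 0.28 = 1.28
Vr = 2644 * 1.1812 / 1.28 = 2439.92 m/s

2439.92


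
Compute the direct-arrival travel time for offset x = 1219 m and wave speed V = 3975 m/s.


t = x / V
= 1219 / 3975
= 0.3067 s

0.3067


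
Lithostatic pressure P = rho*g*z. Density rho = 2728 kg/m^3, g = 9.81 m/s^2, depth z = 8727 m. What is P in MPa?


P = rho * g * z / 1e6
= 2728 * 9.81 * 8727 / 1e6
= 233549181.36 / 1e6
= 233.5492 MPa

233.5492


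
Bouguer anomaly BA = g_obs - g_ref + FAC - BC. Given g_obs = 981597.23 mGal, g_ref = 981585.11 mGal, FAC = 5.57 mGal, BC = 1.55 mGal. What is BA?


BA = g_obs - g_ref + FAC - BC
= 981597.23 - 981585.11 + 5.57 - 1.55
= 16.14 mGal

16.14


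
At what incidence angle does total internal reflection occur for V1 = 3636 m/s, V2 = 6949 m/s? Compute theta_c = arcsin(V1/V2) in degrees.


V1/V2 = 3636/6949 = 0.523241
theta_c = arcsin(0.523241) = 31.5499 degrees

31.5499


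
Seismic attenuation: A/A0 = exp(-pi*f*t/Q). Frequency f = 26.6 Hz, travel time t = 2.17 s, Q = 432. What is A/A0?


pi*f*t/Q = pi*26.6*2.17/432 = 0.419766
A/A0 = exp(-0.419766) = 0.6572

0.6572


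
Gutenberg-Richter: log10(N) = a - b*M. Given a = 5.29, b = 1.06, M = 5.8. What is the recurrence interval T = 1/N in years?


log10(N) = 5.29 - 1.06*5.8 = -0.858
N = 10^-0.858 = 0.138676
T = 1/N = 1/0.138676 = 7.2111 years

7.2111


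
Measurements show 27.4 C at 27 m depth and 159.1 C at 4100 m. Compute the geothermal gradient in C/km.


dT = 159.1 - 27.4 = 131.7 C
dz = 4100 - 27 = 4073 m
gradient = dT/dz * 1000 = 131.7/4073 * 1000 = 32.3349 C/km

32.3349


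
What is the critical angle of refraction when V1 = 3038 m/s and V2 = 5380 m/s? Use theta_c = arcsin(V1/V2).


V1/V2 = 3038/5380 = 0.564684
theta_c = arcsin(0.564684) = 34.3804 degrees

34.3804


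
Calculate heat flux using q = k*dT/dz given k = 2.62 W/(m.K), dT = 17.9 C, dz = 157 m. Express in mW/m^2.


q = k * dT / dz * 1000
= 2.62 * 17.9 / 157 * 1000
= 0.298713 * 1000
= 298.7134 mW/m^2

298.7134


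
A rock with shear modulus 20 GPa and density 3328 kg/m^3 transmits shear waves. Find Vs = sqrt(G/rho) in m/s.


Convert G to Pa: G = 20e9 Pa
Compute G/rho = 20e9 / 3328 = 6009615.3846
Vs = sqrt(6009615.3846) = 2451.45 m/s

2451.45


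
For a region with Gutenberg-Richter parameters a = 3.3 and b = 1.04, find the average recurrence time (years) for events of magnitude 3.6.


log10(N) = 3.3 - 1.04*3.6 = -0.444
N = 10^-0.444 = 0.359749
T = 1/N = 1/0.359749 = 2.7797 years

2.7797


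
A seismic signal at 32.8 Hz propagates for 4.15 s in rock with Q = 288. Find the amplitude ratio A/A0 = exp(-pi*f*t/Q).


pi*f*t/Q = pi*32.8*4.15/288 = 1.484839
A/A0 = exp(-1.484839) = 0.226539

0.226539


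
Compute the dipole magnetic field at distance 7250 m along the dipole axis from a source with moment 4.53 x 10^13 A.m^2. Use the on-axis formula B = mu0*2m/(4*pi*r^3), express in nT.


m = 4.53 x 10^13 = 45300000000000 A.m^2
2m = 90600000000000 A.m^2
r^3 = 7250^3 = 381078125000
B = (4pi*10^-7) * 90600000000000 / (4*pi * 381078125000) * 1e9
= 113851317.766094 / 4788768951775.09 * 1e9
= 23774.6525 nT

23774.6525


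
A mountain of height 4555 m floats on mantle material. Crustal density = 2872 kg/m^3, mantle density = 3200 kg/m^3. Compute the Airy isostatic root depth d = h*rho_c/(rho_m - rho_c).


rho_m - rho_c = 3200 - 2872 = 328
d = 4555 * 2872 / 328
= 13081960 / 328
= 39884.02 m

39884.02


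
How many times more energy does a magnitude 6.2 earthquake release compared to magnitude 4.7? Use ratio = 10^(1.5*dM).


M2 - M1 = 6.2 - 4.7 = 1.5
1.5 * 1.5 = 2.25
ratio = 10^2.25 = 177.83

177.83


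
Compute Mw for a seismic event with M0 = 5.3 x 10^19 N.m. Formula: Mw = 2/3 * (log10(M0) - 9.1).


log10(M0) = log10(5.3 x 10^19) = 19.7243
Mw = 2/3 * (19.7243 - 9.1)
= 2/3 * 10.6243
= 7.08

7.08


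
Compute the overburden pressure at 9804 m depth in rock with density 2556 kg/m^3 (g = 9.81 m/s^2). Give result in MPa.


P = rho * g * z / 1e6
= 2556 * 9.81 * 9804 / 1e6
= 245829025.44 / 1e6
= 245.829 MPa

245.829


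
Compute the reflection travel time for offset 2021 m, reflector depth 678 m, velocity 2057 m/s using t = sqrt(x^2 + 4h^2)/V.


x^2 + 4h^2 = 2021^2 + 4*678^2 = 4084441 + 1838736 = 5923177
sqrt(5923177) = 2433.7578
t = 2433.7578 / 2057 = 1.1832 s

1.1832


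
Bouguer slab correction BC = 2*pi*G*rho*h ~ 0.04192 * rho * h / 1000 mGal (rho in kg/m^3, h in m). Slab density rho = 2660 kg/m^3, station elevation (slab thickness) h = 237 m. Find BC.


BC = 0.04192 * rho * h / 1000
= 0.04192 * 2660 * 237 / 1000
= 26.4272 mGal

26.4272


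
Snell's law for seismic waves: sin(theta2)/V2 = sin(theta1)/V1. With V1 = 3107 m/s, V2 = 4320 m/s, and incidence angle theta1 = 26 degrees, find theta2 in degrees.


sin(theta1) = sin(26 deg) = 0.438371
sin(theta2) = V2/V1 * sin(theta1) = 4320/3107 * 0.438371 = 0.609515
theta2 = arcsin(0.609515) = 37.5544 degrees

37.5544


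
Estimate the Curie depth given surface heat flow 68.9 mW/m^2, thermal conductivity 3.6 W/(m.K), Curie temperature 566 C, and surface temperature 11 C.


T_Curie - T_surf = 566 - 11 = 555 C
Convert q to W/m^2: 68.9 mW/m^2 = 0.0689 W/m^2
d = 555 * 3.6 / 0.0689 = 28998.55 m

28998.55
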